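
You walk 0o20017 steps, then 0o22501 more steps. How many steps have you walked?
Convert 0o20017 (octal) → 2×4096 + 1×8 + 7 = 8207 (decimal)
Convert 0o22501 (octal) → 2×4096 + 2×512 + 5×64 + 1 = 9537 (decimal)
Compute 8207 + 9537 = 17744
17744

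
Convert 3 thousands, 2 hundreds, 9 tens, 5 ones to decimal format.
Convert 3 thousands, 2 hundreds, 9 tens, 5 ones (place-value notation) → 3×1000 + 2×100 + 9×10 + 5 = 3295 (decimal)
3295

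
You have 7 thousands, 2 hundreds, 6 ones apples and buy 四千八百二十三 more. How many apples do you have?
Convert 7 thousands, 2 hundreds, 6 ones (place-value notation) → 7×1000 + 2×100 + 6 = 7206 (decimal)
Convert 四千八百二十三 (Chinese numeral) → 4×1000 + 8×100 + 2×10 + 3 = 4823 (decimal)
Compute 7206 + 4823 = 12029
12029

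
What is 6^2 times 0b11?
Convert 6^2 (power) → 36 (decimal)
Convert 0b11 (binary) → 2 + 1 = 3 (decimal)
Compute 36 × 3 = 108
108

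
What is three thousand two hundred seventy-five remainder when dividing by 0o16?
Convert three thousand two hundred seventy-five (English words) → 3×1000 + 2×100 + 75 = 3275 (decimal)
Convert 0o16 (octal) → 1×8 + 6 = 14 (decimal)
Compute 3275 mod 14 = 13
13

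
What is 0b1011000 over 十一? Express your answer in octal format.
Convert 0b1011000 (binary) → 64 + 16 + 8 = 88 (decimal)
Convert 十一 (Chinese numeral) → 1×10 + 1 = 11 (decimal)
Compute 88 ÷ 11 = 8
Convert 8 (decimal) → 8 = 1×8 → 0o10 (octal)
0o10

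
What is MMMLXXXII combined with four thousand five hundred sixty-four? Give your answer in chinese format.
Convert MMMLXXXII (Roman numeral) → 1000 + 1000 + 1000 + 50 + 10 + 10 + 10 + 1 + 1 = 3082 (decimal)
Convert four thousand five hundred sixty-four (English words) → 4×1000 + 5×100 + 64 = 4564 (decimal)
Compute 3082 + 4564 = 7646
Convert 7646 (decimal) → 7646 = 7×1000 + 6×100 + 4×10 + 6 → 七千六百四十六 (Chinese numeral)
七千六百四十六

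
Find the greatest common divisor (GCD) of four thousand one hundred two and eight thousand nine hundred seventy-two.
Convert four thousand one hundred two (English words) → 4×1000 + 1×100 + 2 = 4102 (decimal)
Convert eight thousand nine hundred seventy-two (English words) → 8×1000 + 9×100 + 72 = 8972 (decimal)
Compute gcd(4102, 8972) = 2
2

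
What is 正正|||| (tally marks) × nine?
Convert 正正|||| (tally marks) → 5 + 5 + 4 = 14 (decimal)
Convert nine (English words) → 9 (decimal)
Compute 14 × 9 = 126
126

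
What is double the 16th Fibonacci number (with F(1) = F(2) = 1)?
The 16th Fibonacci number (with F(1) = F(2) = 1) = 987
Compute 987 × 2 = 1974
1974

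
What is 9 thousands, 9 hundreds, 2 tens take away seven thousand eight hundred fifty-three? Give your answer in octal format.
Convert 9 thousands, 9 hundreds, 2 tens (place-value notation) → 9×1000 + 9×100 + 2×10 = 9920 (decimal)
Convert seven thousand eight hundred fifty-three (English words) → 7×1000 + 8×100 + 53 = 7853 (decimal)
Compute 9920 - 7853 = 2067
Convert 2067 (decimal) → 2067 = 4×512 + 2×8 + 3 → 0o4023 (octal)
0o4023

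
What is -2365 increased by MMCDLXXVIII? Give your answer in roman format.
Convert MMCDLXXVIII (Roman numeral) → 1000 + 1000 + 400 + 50 + 10 + 10 + 5 + 1 + 1 + 1 = 2478 (decimal)
Compute -2365 + 2478 = 113
Convert 113 (decimal) → 113 = 100 + 10 + 1 + 1 + 1 → CXIII (Roman numeral)
CXIII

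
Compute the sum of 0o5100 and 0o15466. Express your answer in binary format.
Convert 0o5100 (octal) → 5×512 + 1×64 = 2624 (decimal)
Convert 0o15466 (octal) → 1×4096 + 5×512 + 4×64 + 6×8 + 6 = 6966 (decimal)
Compute 2624 + 6966 = 9590
Convert 9590 (decimal) → 9590 = 8192 + 1024 + 256 + 64 + 32 + 16 + 4 + 2 → 0b10010101110110 (binary)
0b10010101110110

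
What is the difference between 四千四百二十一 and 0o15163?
Convert 四千四百二十一 (Chinese numeral) → 4×1000 + 4×100 + 2×10 + 1 = 4421 (decimal)
Convert 0o15163 (octal) → 1×4096 + 5×512 + 1×64 + 6×8 + 3 = 6771 (decimal)
Difference: |4421 - 6771| = 2350
2350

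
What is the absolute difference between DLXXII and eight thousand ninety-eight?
Convert DLXXII (Roman numeral) → 500 + 50 + 10 + 10 + 1 + 1 = 572 (decimal)
Convert eight thousand ninety-eight (English words) → 8×1000 + 98 = 8098 (decimal)
Compute |572 - 8098| = 7526
7526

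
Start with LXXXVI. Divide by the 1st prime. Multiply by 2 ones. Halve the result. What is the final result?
Convert LXXXVI (Roman numeral) → 50 + 10 + 10 + 10 + 5 + 1 = 86 (decimal)
Start: 86
Convert the 1st prime (prime index) → 2 (decimal)
86 ÷ 2 = 43
Convert 2 ones (place-value notation) → 2 (decimal)
43 × 2 = 86
86 ÷ 2 = 43
43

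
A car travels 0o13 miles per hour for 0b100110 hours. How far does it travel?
Convert 0o13 (octal) → 1×8 + 3 = 11 (decimal)
Convert 0b100110 (binary) → 32 + 4 + 2 = 38 (decimal)
Compute 11 × 38 = 418
418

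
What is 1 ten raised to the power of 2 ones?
Convert 1 ten (place-value notation) → 1×10 = 10 (decimal)
Convert 2 ones (place-value notation) → 2 (decimal)
Compute 10 ^ 2 = 100
100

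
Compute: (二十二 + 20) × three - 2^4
Convert 二十二 (Chinese numeral) → 2×10 + 2 = 22 (decimal)
Convert three (English words) → 3 (decimal)
Convert 2^4 (power) → 16 (decimal)
Expression in decimal: (22 + 20) × 3 - 16
Parentheses first: 22 + 20 = 42
Multiply: 42 × 3 = 126
Subtract: 126 - 16 = 110
110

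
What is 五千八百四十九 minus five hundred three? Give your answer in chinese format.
Convert 五千八百四十九 (Chinese numeral) → 5×1000 + 8×100 + 4×10 + 9 = 5849 (decimal)
Convert five hundred three (English words) → 5×100 + 3 = 503 (decimal)
Compute 5849 - 503 = 5346
Convert 5346 (decimal) → 5346 = 5×1000 + 3×100 + 4×10 + 6 → 五千三百四十六 (Chinese numeral)
五千三百四十六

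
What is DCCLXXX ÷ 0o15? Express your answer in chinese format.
Convert DCCLXXX (Roman numeral) → 500 + 100 + 100 + 50 + 10 + 10 + 10 = 780 (decimal)
Convert 0o15 (octal) → 1×8 + 5 = 13 (decimal)
Compute 780 ÷ 13 = 60
Convert 60 (decimal) → 60 = 6×10 → 六十 (Chinese numeral)
六十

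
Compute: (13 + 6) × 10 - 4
Parentheses first: 13 + 6 = 19
Multiply: 19 × 10 = 190
Subtract: 190 - 4 = 186
186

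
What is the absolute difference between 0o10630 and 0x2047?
Convert 0o10630 (octal) → 1×4096 + 6×64 + 3×8 = 4504 (decimal)
Convert 0x2047 (hexadecimal) → 2×4096 + 4×16 + 7 = 8263 (decimal)
Compute |4504 - 8263| = 3759
3759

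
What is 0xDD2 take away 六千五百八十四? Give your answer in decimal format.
Convert 0xDD2 (hexadecimal) → 13×256 + 13×16 + 2 = 3538 (decimal)
Convert 六千五百八十四 (Chinese numeral) → 6×1000 + 5×100 + 8×10 + 4 = 6584 (decimal)
Compute 3538 - 6584 = -3046
-3046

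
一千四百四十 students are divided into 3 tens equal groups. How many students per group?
Convert 一千四百四十 (Chinese numeral) → 1×1000 + 4×100 + 4×10 = 1440 (decimal)
Convert 3 tens (place-value notation) → 3×10 = 30 (decimal)
Compute 1440 ÷ 30 = 48
48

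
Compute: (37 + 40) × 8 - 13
Parentheses first: 37 + 40 = 77
Multiply: 77 × 8 = 616
Subtract: 616 - 13 = 603
603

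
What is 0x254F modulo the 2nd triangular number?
Convert 0x254F (hexadecimal) → 2×4096 + 5×256 + 4×16 + 15 = 9551 (decimal)
Convert the 2nd triangular number (triangular index) → 2×3/2 = 3 (decimal)
Compute 9551 mod 3 = 2
2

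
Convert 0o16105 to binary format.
Convert 0o16105 (octal) → 1×4096 + 6×512 + 1×64 + 5 = 7237 (decimal)
Convert 7237 (decimal) → 7237 = 4096 + 2048 + 1024 + 64 + 4 + 1 → 0b1110001000101 (binary)
0b1110001000101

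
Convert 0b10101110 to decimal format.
Convert 0b10101110 (binary) → 128 + 32 + 8 + 4 + 2 = 174 (decimal)
174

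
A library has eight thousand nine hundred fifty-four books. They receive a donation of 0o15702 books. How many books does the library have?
Convert eight thousand nine hundred fifty-four (English words) → 8×1000 + 9×100 + 54 = 8954 (decimal)
Convert 0o15702 (octal) → 1×4096 + 5×512 + 7×64 + 2 = 7106 (decimal)
Compute 8954 + 7106 = 16060
16060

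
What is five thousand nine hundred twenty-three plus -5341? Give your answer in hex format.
Convert five thousand nine hundred twenty-three (English words) → 5×1000 + 9×100 + 23 = 5923 (decimal)
Compute 5923 + -5341 = 582
Convert 582 (decimal) → 582 = 2×256 + 4×16 + 6 → 0x246 (hexadecimal)
0x246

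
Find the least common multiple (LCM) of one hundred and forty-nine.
Convert one hundred (English words) → 1×100 = 100 (decimal)
Convert forty-nine (English words) → 49 (decimal)
Compute lcm(100, 49) = 4900
4900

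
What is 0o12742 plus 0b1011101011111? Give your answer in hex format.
Convert 0o12742 (octal) → 1×4096 + 2×512 + 7×64 + 4×8 + 2 = 5602 (decimal)
Convert 0b1011101011111 (binary) → 4096 + 1024 + 512 + 256 + 64 + 16 + 8 + 4 + 2 + 1 = 5983 (decimal)
Compute 5602 + 5983 = 11585
Convert 11585 (decimal) → 11585 = 2×4096 + 13×256 + 4×16 + 1 → 0x2D41 (hexadecimal)
0x2D41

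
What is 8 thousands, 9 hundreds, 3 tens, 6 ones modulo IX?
Convert 8 thousands, 9 hundreds, 3 tens, 6 ones (place-value notation) → 8×1000 + 9×100 + 3×10 + 6 = 8936 (decimal)
Convert IX (Roman numeral) → 9 (decimal)
Compute 8936 mod 9 = 8
8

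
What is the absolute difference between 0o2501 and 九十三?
Convert 0o2501 (octal) → 2×512 + 5×64 + 1 = 1345 (decimal)
Convert 九十三 (Chinese numeral) → 9×10 + 3 = 93 (decimal)
Compute |1345 - 93| = 1252
1252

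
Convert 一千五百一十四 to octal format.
Convert 一千五百一十四 (Chinese numeral) → 1×1000 + 5×100 + 1×10 + 4 = 1514 (decimal)
Convert 1514 (decimal) → 1514 = 2×512 + 7×64 + 5×8 + 2 → 0o2752 (octal)
0o2752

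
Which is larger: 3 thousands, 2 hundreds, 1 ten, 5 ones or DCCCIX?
Convert 3 thousands, 2 hundreds, 1 ten, 5 ones (place-value notation) → 3×1000 + 2×100 + 1×10 + 5 = 3215 (decimal)
Convert DCCCIX (Roman numeral) → 500 + 100 + 100 + 100 + 9 = 809 (decimal)
Compare 3215 vs 809: larger = 3215
3215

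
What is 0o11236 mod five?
Convert 0o11236 (octal) → 1×4096 + 1×512 + 2×64 + 3×8 + 6 = 4766 (decimal)
Convert five (English words) → 5 (decimal)
Compute 4766 mod 5 = 1
1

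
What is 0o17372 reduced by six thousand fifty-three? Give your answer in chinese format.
Convert 0o17372 (octal) → 1×4096 + 7×512 + 3×64 + 7×8 + 2 = 7930 (decimal)
Convert six thousand fifty-three (English words) → 6×1000 + 53 = 6053 (decimal)
Compute 7930 - 6053 = 1877
Convert 1877 (decimal) → 1877 = 1×1000 + 8×100 + 7×10 + 7 → 一千八百七十七 (Chinese numeral)
一千八百七十七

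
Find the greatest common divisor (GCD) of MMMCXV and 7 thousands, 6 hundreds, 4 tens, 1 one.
Convert MMMCXV (Roman numeral) → 1000 + 1000 + 1000 + 100 + 10 + 5 = 3115 (decimal)
Convert 7 thousands, 6 hundreds, 4 tens, 1 one (place-value notation) → 7×1000 + 6×100 + 4×10 + 1 = 7641 (decimal)
Compute gcd(3115, 7641) = 1
1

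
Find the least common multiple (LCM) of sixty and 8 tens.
Convert sixty (English words) → 60 (decimal)
Convert 8 tens (place-value notation) → 8×10 = 80 (decimal)
Compute lcm(60, 80) = 240
240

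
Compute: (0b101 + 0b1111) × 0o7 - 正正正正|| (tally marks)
Convert 0b101 (binary) → 4 + 1 = 5 (decimal)
Convert 0b1111 (binary) → 8 + 4 + 2 + 1 = 15 (decimal)
Convert 0o7 (octal) → 7 (decimal)
Convert 正正正正|| (tally marks) → 5 + 5 + 5 + 5 + 2 = 22 (decimal)
Expression in decimal: (5 + 15) × 7 - 22
Parentheses first: 5 + 15 = 20
Multiply: 20 × 7 = 140
Subtract: 140 - 22 = 118
118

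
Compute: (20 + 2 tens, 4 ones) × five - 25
Convert 2 tens, 4 ones (place-value notation) → 2×10 + 4 = 24 (decimal)
Convert five (English words) → 5 (decimal)
Expression in decimal: (20 + 24) × 5 - 25
Parentheses first: 20 + 24 = 44
Multiply: 44 × 5 = 220
Subtract: 220 - 25 = 195
195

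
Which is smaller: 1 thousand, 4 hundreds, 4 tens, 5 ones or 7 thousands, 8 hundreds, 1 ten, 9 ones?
Convert 1 thousand, 4 hundreds, 4 tens, 5 ones (place-value notation) → 1×1000 + 4×100 + 4×10 + 5 = 1445 (decimal)
Convert 7 thousands, 8 hundreds, 1 ten, 9 ones (place-value notation) → 7×1000 + 8×100 + 1×10 + 9 = 7819 (decimal)
Compare 1445 vs 7819: smaller = 1445
1445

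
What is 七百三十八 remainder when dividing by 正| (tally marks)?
Convert 七百三十八 (Chinese numeral) → 7×100 + 3×10 + 8 = 738 (decimal)
Convert 正| (tally marks) → 5 + 1 = 6 (decimal)
Compute 738 mod 6 = 0
0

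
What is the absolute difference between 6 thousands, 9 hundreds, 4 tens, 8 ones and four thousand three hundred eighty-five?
Convert 6 thousands, 9 hundreds, 4 tens, 8 ones (place-value notation) → 6×1000 + 9×100 + 4×10 + 8 = 6948 (decimal)
Convert four thousand three hundred eighty-five (English words) → 4×1000 + 3×100 + 85 = 4385 (decimal)
Compute |6948 - 4385| = 2563
2563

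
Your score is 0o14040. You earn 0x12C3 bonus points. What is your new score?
Convert 0o14040 (octal) → 1×4096 + 4×512 + 4×8 = 6176 (decimal)
Convert 0x12C3 (hexadecimal) → 1×4096 + 2×256 + 12×16 + 3 = 4803 (decimal)
Compute 6176 + 4803 = 10979
10979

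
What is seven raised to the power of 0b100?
Convert seven (English words) → 7 (decimal)
Convert 0b100 (binary) → 4 (decimal)
Compute 7 ^ 4 = 2401
2401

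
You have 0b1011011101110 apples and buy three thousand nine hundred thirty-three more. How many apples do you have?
Convert 0b1011011101110 (binary) → 4096 + 1024 + 512 + 128 + 64 + 32 + 8 + 4 + 2 = 5870 (decimal)
Convert three thousand nine hundred thirty-three (English words) → 3×1000 + 9×100 + 33 = 3933 (decimal)
Compute 5870 + 3933 = 9803
9803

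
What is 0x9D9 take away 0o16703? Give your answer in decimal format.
Convert 0x9D9 (hexadecimal) → 9×256 + 13×16 + 9 = 2521 (decimal)
Convert 0o16703 (octal) → 1×4096 + 6×512 + 7×64 + 3 = 7619 (decimal)
Compute 2521 - 7619 = -5098
-5098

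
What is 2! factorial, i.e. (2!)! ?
Convert 2! (factorial) → 2 (decimal)
Compute 2! = 2
2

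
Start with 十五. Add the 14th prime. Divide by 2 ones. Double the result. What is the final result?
Convert 十五 (Chinese numeral) → 1×10 + 5 = 15 (decimal)
Start: 15
Convert the 14th prime (prime index) → 43 (decimal)
15 + 43 = 58
Convert 2 ones (place-value notation) → 2 (decimal)
58 ÷ 2 = 29
29 × 2 = 58
58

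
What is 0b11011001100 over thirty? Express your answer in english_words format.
Convert 0b11011001100 (binary) → 1024 + 512 + 128 + 64 + 8 + 4 = 1740 (decimal)
Convert thirty (English words) → 30 (decimal)
Compute 1740 ÷ 30 = 58
Convert 58 (decimal) → fifty-eight (English words)
fifty-eight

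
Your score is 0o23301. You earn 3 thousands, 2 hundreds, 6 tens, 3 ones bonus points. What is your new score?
Convert 0o23301 (octal) → 2×4096 + 3×512 + 3×64 + 1 = 9921 (decimal)
Convert 3 thousands, 2 hundreds, 6 tens, 3 ones (place-value notation) → 3×1000 + 2×100 + 6×10 + 3 = 3263 (decimal)
Compute 9921 + 3263 = 13184
13184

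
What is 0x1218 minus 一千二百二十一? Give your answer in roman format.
Convert 0x1218 (hexadecimal) → 1×4096 + 2×256 + 1×16 + 8 = 4632 (decimal)
Convert 一千二百二十一 (Chinese numeral) → 1×1000 + 2×100 + 2×10 + 1 = 1221 (decimal)
Compute 4632 - 1221 = 3411
Convert 3411 (decimal) → 3411 = 1000 + 1000 + 1000 + 400 + 10 + 1 → MMMCDXI (Roman numeral)
MMMCDXI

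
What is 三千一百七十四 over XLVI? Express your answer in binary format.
Convert 三千一百七十四 (Chinese numeral) → 3×1000 + 1×100 + 7×10 + 4 = 3174 (decimal)
Convert XLVI (Roman numeral) → 40 + 5 + 1 = 46 (decimal)
Compute 3174 ÷ 46 = 69
Convert 69 (decimal) → 69 = 64 + 4 + 1 → 0b1000101 (binary)
0b1000101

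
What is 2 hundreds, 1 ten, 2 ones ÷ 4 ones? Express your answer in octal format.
Convert 2 hundreds, 1 ten, 2 ones (place-value notation) → 2×100 + 1×10 + 2 = 212 (decimal)
Convert 4 ones (place-value notation) → 4 (decimal)
Compute 212 ÷ 4 = 53
Convert 53 (decimal) → 53 = 6×8 + 5 → 0o65 (octal)
0o65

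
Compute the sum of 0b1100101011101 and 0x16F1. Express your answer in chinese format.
Convert 0b1100101011101 (binary) → 4096 + 2048 + 256 + 64 + 16 + 8 + 4 + 1 = 6493 (decimal)
Convert 0x16F1 (hexadecimal) → 1×4096 + 6×256 + 15×16 + 1 = 5873 (decimal)
Compute 6493 + 5873 = 12366
Convert 12366 (decimal) → 12366 = 1×10000 + 2×1000 + 3×100 + 6×10 + 6 → 一万二千三百六十六 (Chinese numeral)
一万二千三百六十六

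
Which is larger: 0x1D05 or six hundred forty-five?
Convert 0x1D05 (hexadecimal) → 1×4096 + 13×256 + 5 = 7429 (decimal)
Convert six hundred forty-five (English words) → 6×100 + 45 = 645 (decimal)
Compare 7429 vs 645: larger = 7429
7429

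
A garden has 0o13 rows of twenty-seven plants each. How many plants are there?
Convert twenty-seven (English words) → 27 (decimal)
Convert 0o13 (octal) → 1×8 + 3 = 11 (decimal)
Compute 27 × 11 = 297
297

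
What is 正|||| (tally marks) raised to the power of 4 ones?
Convert 正|||| (tally marks) → 5 + 4 = 9 (decimal)
Convert 4 ones (place-value notation) → 4 (decimal)
Compute 9 ^ 4 = 6561
6561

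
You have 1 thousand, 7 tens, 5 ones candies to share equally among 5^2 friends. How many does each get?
Convert 1 thousand, 7 tens, 5 ones (place-value notation) → 1×1000 + 7×10 + 5 = 1075 (decimal)
Convert 5^2 (power) → 25 (decimal)
Compute 1075 ÷ 25 = 43
43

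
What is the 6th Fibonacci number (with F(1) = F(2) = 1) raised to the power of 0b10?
Convert the 6th Fibonacci number (with F(1) = F(2) = 1) (Fibonacci index) → 1, 1, 2, 3, 5, 8 → 8 (decimal)
Convert 0b10 (binary) → 2 (decimal)
Compute 8 ^ 2 = 64
64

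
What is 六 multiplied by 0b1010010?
Convert 六 (Chinese numeral) → 6 (decimal)
Convert 0b1010010 (binary) → 64 + 16 + 2 = 82 (decimal)
Compute 6 × 82 = 492
492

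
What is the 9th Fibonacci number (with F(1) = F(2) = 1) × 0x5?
Convert the 9th Fibonacci number (with F(1) = F(2) = 1) (Fibonacci index) → 1, 1, 2, 3, 5, 8, 13, 21, 34 → 34 (decimal)
Convert 0x5 (hexadecimal) → 5 (decimal)
Compute 34 × 5 = 170
170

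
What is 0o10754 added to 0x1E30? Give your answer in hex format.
Convert 0o10754 (octal) → 1×4096 + 7×64 + 5×8 + 4 = 4588 (decimal)
Convert 0x1E30 (hexadecimal) → 1×4096 + 14×256 + 3×16 = 7728 (decimal)
Compute 4588 + 7728 = 12316
Convert 12316 (decimal) → 12316 = 3×4096 + 1×16 + 12 → 0x301C (hexadecimal)
0x301C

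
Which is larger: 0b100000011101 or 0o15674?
Convert 0b100000011101 (binary) → 2048 + 16 + 8 + 4 + 1 = 2077 (decimal)
Convert 0o15674 (octal) → 1×4096 + 5×512 + 6×64 + 7×8 + 4 = 7100 (decimal)
Compare 2077 vs 7100: larger = 7100
7100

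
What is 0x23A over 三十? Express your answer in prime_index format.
Convert 0x23A (hexadecimal) → 2×256 + 3×16 + 10 = 570 (decimal)
Convert 三十 (Chinese numeral) → 3×10 = 30 (decimal)
Compute 570 ÷ 30 = 19
Convert 19 (decimal) → the 8th prime (prime index)
the 8th prime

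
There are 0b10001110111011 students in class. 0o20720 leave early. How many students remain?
Convert 0b10001110111011 (binary) → 8192 + 512 + 256 + 128 + 32 + 16 + 8 + 2 + 1 = 9147 (decimal)
Convert 0o20720 (octal) → 2×4096 + 7×64 + 2×8 = 8656 (decimal)
Compute 9147 - 8656 = 491
491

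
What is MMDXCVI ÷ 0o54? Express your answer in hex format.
Convert MMDXCVI (Roman numeral) → 1000 + 1000 + 500 + 90 + 5 + 1 = 2596 (decimal)
Convert 0o54 (octal) → 5×8 + 4 = 44 (decimal)
Compute 2596 ÷ 44 = 59
Convert 59 (decimal) → 59 = 3×16 + 11 → 0x3B (hexadecimal)
0x3B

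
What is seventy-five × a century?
Convert seventy-five (English words) → 75 (decimal)
Convert a century (colloquial) → 100 (decimal)
Compute 75 × 100 = 7500
7500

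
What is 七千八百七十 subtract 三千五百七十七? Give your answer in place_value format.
Convert 七千八百七十 (Chinese numeral) → 7×1000 + 8×100 + 7×10 = 7870 (decimal)
Convert 三千五百七十七 (Chinese numeral) → 3×1000 + 5×100 + 7×10 + 7 = 3577 (decimal)
Compute 7870 - 3577 = 4293
Convert 4293 (decimal) → 4293 = 4×1000 + 2×100 + 9×10 + 3 → 4 thousands, 2 hundreds, 9 tens, 3 ones (place-value notation)
4 thousands, 2 hundreds, 9 tens, 3 ones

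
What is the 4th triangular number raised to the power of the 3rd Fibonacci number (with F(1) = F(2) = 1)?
Convert the 4th triangular number (triangular index) → 4×5/2 = 10 (decimal)
Convert the 3rd Fibonacci number (with F(1) = F(2) = 1) (Fibonacci index) → 1, 1, 2 → 2 (decimal)
Compute 10 ^ 2 = 100
100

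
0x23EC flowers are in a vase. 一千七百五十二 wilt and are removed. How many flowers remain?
Convert 0x23EC (hexadecimal) → 2×4096 + 3×256 + 14×16 + 12 = 9196 (decimal)
Convert 一千七百五十二 (Chinese numeral) → 1×1000 + 7×100 + 5×10 + 2 = 1752 (decimal)
Compute 9196 - 1752 = 7444
7444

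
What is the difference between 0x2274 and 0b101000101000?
Convert 0x2274 (hexadecimal) → 2×4096 + 2×256 + 7×16 + 4 = 8820 (decimal)
Convert 0b101000101000 (binary) → 2048 + 512 + 32 + 8 = 2600 (decimal)
Difference: |8820 - 2600| = 6220
6220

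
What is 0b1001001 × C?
Convert 0b1001001 (binary) → 64 + 8 + 1 = 73 (decimal)
Convert C (Roman numeral) → 100 (decimal)
Compute 73 × 100 = 7300
7300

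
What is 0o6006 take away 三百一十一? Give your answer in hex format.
Convert 0o6006 (octal) → 6×512 + 6 = 3078 (decimal)
Convert 三百一十一 (Chinese numeral) → 3×100 + 1×10 + 1 = 311 (decimal)
Compute 3078 - 311 = 2767
Convert 2767 (decimal) → 2767 = 10×256 + 12×16 + 15 → 0xACF (hexadecimal)
0xACF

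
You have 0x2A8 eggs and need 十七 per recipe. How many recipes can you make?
Convert 0x2A8 (hexadecimal) → 2×256 + 10×16 + 8 = 680 (decimal)
Convert 十七 (Chinese numeral) → 1×10 + 7 = 17 (decimal)
Compute 680 ÷ 17 = 40
40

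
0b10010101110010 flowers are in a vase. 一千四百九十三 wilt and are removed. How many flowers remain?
Convert 0b10010101110010 (binary) → 8192 + 1024 + 256 + 64 + 32 + 16 + 2 = 9586 (decimal)
Convert 一千四百九十三 (Chinese numeral) → 1×1000 + 4×100 + 9×10 + 3 = 1493 (decimal)
Compute 9586 - 1493 = 8093
8093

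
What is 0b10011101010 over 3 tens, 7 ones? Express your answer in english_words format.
Convert 0b10011101010 (binary) → 1024 + 128 + 64 + 32 + 8 + 2 = 1258 (decimal)
Convert 3 tens, 7 ones (place-value notation) → 3×10 + 7 = 37 (decimal)
Compute 1258 ÷ 37 = 34
Convert 34 (decimal) → thirty-four (English words)
thirty-four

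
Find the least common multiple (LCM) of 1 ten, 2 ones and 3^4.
Convert 1 ten, 2 ones (place-value notation) → 1×10 + 2 = 12 (decimal)
Convert 3^4 (power) → 81 (decimal)
Compute lcm(12, 81) = 324
324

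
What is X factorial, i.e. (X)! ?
Convert X (Roman numeral) → 10 (decimal)
Compute 10! = 3628800
3628800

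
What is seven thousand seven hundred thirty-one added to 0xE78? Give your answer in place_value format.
Convert seven thousand seven hundred thirty-one (English words) → 7×1000 + 7×100 + 31 = 7731 (decimal)
Convert 0xE78 (hexadecimal) → 14×256 + 7×16 + 8 = 3704 (decimal)
Compute 7731 + 3704 = 11435
Convert 11435 (decimal) → 11435 = 11×1000 + 4×100 + 3×10 + 5 → 11 thousands, 4 hundreds, 3 tens, 5 ones (place-value notation)
11 thousands, 4 hundreds, 3 tens, 5 ones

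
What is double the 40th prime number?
The 40th prime number = 173
Compute 173 × 2 = 346
346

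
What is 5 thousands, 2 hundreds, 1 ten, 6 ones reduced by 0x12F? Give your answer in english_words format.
Convert 5 thousands, 2 hundreds, 1 ten, 6 ones (place-value notation) → 5×1000 + 2×100 + 1×10 + 6 = 5216 (decimal)
Convert 0x12F (hexadecimal) → 1×256 + 2×16 + 15 = 303 (decimal)
Compute 5216 - 303 = 4913
Convert 4913 (decimal) → 4913 = 4×1000 + 9×100 + 13 → four thousand nine hundred thirteen (English words)
four thousand nine hundred thirteen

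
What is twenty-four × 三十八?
Convert twenty-four (English words) → 24 (decimal)
Convert 三十八 (Chinese numeral) → 3×10 + 8 = 38 (decimal)
Compute 24 × 38 = 912
912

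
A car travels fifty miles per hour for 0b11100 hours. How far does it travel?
Convert fifty (English words) → 50 (decimal)
Convert 0b11100 (binary) → 16 + 8 + 4 = 28 (decimal)
Compute 50 × 28 = 1400
1400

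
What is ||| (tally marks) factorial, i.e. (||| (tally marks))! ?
Convert ||| (tally marks) → 3 (decimal)
Compute 3! = 6
6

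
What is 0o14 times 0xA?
Convert 0o14 (octal) → 1×8 + 4 = 12 (decimal)
Convert 0xA (hexadecimal) → 10 (decimal)
Compute 12 × 10 = 120
120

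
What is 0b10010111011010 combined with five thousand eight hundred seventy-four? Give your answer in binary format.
Convert 0b10010111011010 (binary) → 8192 + 1024 + 256 + 128 + 64 + 16 + 8 + 2 = 9690 (decimal)
Convert five thousand eight hundred seventy-four (English words) → 5×1000 + 8×100 + 74 = 5874 (decimal)
Compute 9690 + 5874 = 15564
Convert 15564 (decimal) → 15564 = 8192 + 4096 + 2048 + 1024 + 128 + 64 + 8 + 4 → 0b11110011001100 (binary)
0b11110011001100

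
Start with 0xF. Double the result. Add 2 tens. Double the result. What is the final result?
Convert 0xF (hexadecimal) → 15 (decimal)
Start: 15
15 × 2 = 30
Convert 2 tens (place-value notation) → 2×10 = 20 (decimal)
30 + 20 = 50
50 × 2 = 100
100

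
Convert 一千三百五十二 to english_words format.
Convert 一千三百五十二 (Chinese numeral) → 1×1000 + 3×100 + 5×10 + 2 = 1352 (decimal)
Convert 1352 (decimal) → 1352 = 1×1000 + 3×100 + 52 → one thousand three hundred fifty-two (English words)
one thousand three hundred fifty-two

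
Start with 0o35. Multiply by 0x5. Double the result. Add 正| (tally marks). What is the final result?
Convert 0o35 (octal) → 3×8 + 5 = 29 (decimal)
Start: 29
Convert 0x5 (hexadecimal) → 5 (decimal)
29 × 5 = 145
145 × 2 = 290
Convert 正| (tally marks) → 5 + 1 = 6 (decimal)
290 + 6 = 296
296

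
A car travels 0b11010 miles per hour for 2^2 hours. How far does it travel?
Convert 0b11010 (binary) → 16 + 8 + 2 = 26 (decimal)
Convert 2^2 (power) → 4 (decimal)
Compute 26 × 4 = 104
104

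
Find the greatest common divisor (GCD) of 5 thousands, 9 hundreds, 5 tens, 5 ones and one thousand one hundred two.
Convert 5 thousands, 9 hundreds, 5 tens, 5 ones (place-value notation) → 5×1000 + 9×100 + 5×10 + 5 = 5955 (decimal)
Convert one thousand one hundred two (English words) → 1×1000 + 1×100 + 2 = 1102 (decimal)
Compute gcd(5955, 1102) = 1
1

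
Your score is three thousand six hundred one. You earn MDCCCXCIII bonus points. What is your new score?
Convert three thousand six hundred one (English words) → 3×1000 + 6×100 + 1 = 3601 (decimal)
Convert MDCCCXCIII (Roman numeral) → 1000 + 500 + 100 + 100 + 100 + 90 + 1 + 1 + 1 = 1893 (decimal)
Compute 3601 + 1893 = 5494
5494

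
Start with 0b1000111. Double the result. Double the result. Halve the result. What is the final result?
Convert 0b1000111 (binary) → 64 + 4 + 2 + 1 = 71 (decimal)
Start: 71
71 × 2 = 142
142 × 2 = 284
284 ÷ 2 = 142
142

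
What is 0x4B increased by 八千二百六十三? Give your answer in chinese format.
Convert 0x4B (hexadecimal) → 4×16 + 11 = 75 (decimal)
Convert 八千二百六十三 (Chinese numeral) → 8×1000 + 2×100 + 6×10 + 3 = 8263 (decimal)
Compute 75 + 8263 = 8338
Convert 8338 (decimal) → 8338 = 8×1000 + 3×100 + 3×10 + 8 → 八千三百三十八 (Chinese numeral)
八千三百三十八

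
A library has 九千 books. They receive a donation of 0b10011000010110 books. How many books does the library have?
Convert 九千 (Chinese numeral) → 9×1000 = 9000 (decimal)
Convert 0b10011000010110 (binary) → 8192 + 1024 + 512 + 16 + 4 + 2 = 9750 (decimal)
Compute 9000 + 9750 = 18750
18750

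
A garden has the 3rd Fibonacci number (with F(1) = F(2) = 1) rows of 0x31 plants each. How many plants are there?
Convert 0x31 (hexadecimal) → 3×16 + 1 = 49 (decimal)
Convert the 3rd Fibonacci number (with F(1) = F(2) = 1) (Fibonacci index) → 1, 1, 2 → 2 (decimal)
Compute 49 × 2 = 98
98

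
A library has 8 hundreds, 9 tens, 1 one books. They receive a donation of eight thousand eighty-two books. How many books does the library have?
Convert 8 hundreds, 9 tens, 1 one (place-value notation) → 8×100 + 9×10 + 1 = 891 (decimal)
Convert eight thousand eighty-two (English words) → 8×1000 + 82 = 8082 (decimal)
Compute 891 + 8082 = 8973
8973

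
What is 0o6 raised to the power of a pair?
Convert 0o6 (octal) → 6 (decimal)
Convert a pair (colloquial) → 2 (decimal)
Compute 6 ^ 2 = 36
36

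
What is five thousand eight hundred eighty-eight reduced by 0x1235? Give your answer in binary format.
Convert five thousand eight hundred eighty-eight (English words) → 5×1000 + 8×100 + 88 = 5888 (decimal)
Convert 0x1235 (hexadecimal) → 1×4096 + 2×256 + 3×16 + 5 = 4661 (decimal)
Compute 5888 - 4661 = 1227
Convert 1227 (decimal) → 1227 = 1024 + 128 + 64 + 8 + 2 + 1 → 0b10011001011 (binary)
0b10011001011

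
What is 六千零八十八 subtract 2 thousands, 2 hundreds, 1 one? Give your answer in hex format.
Convert 六千零八十八 (Chinese numeral) → 6×1000 + 8×10 + 8 = 6088 (decimal)
Convert 2 thousands, 2 hundreds, 1 one (place-value notation) → 2×1000 + 2×100 + 1 = 2201 (decimal)
Compute 6088 - 2201 = 3887
Convert 3887 (decimal) → 3887 = 15×256 + 2×16 + 15 → 0xF2F (hexadecimal)
0xF2F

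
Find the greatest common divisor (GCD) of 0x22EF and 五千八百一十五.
Convert 0x22EF (hexadecimal) → 2×4096 + 2×256 + 14×16 + 15 = 8943 (decimal)
Convert 五千八百一十五 (Chinese numeral) → 5×1000 + 8×100 + 1×10 + 5 = 5815 (decimal)
Compute gcd(8943, 5815) = 1
1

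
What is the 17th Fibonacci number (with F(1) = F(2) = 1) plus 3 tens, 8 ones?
The 17th Fibonacci number (with F(1) = F(2) = 1) = 1597
Convert 3 tens, 8 ones (place-value notation) → 3×10 + 8 = 38 (decimal)
Compute 1597 + 38 = 1635
1635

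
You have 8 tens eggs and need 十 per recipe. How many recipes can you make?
Convert 8 tens (place-value notation) → 8×10 = 80 (decimal)
Convert 十 (Chinese numeral) → 1×10 = 10 (decimal)
Compute 80 ÷ 10 = 8
8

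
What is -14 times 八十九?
Convert 八十九 (Chinese numeral) → 8×10 + 9 = 89 (decimal)
Compute -14 × 89 = -1246
-1246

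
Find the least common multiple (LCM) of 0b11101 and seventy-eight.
Convert 0b11101 (binary) → 16 + 8 + 4 + 1 = 29 (decimal)
Convert seventy-eight (English words) → 78 (decimal)
Compute lcm(29, 78) = 2262
2262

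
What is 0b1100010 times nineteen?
Convert 0b1100010 (binary) → 64 + 32 + 2 = 98 (decimal)
Convert nineteen (English words) → 19 (decimal)
Compute 98 × 19 = 1862
1862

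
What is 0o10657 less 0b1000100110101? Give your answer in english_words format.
Convert 0o10657 (octal) → 1×4096 + 6×64 + 5×8 + 7 = 4527 (decimal)
Convert 0b1000100110101 (binary) → 4096 + 256 + 32 + 16 + 4 + 1 = 4405 (decimal)
Compute 4527 - 4405 = 122
Convert 122 (decimal) → 122 = 1×100 + 22 → one hundred twenty-two (English words)
one hundred twenty-two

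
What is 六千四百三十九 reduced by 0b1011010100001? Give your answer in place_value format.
Convert 六千四百三十九 (Chinese numeral) → 6×1000 + 4×100 + 3×10 + 9 = 6439 (decimal)
Convert 0b1011010100001 (binary) → 4096 + 1024 + 512 + 128 + 32 + 1 = 5793 (decimal)
Compute 6439 - 5793 = 646
Convert 646 (decimal) → 646 = 6×100 + 4×10 + 6 → 6 hundreds, 4 tens, 6 ones (place-value notation)
6 hundreds, 4 tens, 6 ones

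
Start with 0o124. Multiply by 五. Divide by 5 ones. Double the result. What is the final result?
Convert 0o124 (octal) → 1×64 + 2×8 + 4 = 84 (decimal)
Start: 84
Convert 五 (Chinese numeral) → 5 (decimal)
84 × 5 = 420
Convert 5 ones (place-value notation) → 5 (decimal)
420 ÷ 5 = 84
84 × 2 = 168
168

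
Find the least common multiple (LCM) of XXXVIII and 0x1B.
Convert XXXVIII (Roman numeral) → 10 + 10 + 10 + 5 + 1 + 1 + 1 = 38 (decimal)
Convert 0x1B (hexadecimal) → 1×16 + 11 = 27 (decimal)
Compute lcm(38, 27) = 1026
1026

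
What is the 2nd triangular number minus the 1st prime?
The 2nd triangular number = 2×3/2 = 3
Convert the 1st prime (prime index) → 2 (decimal)
Compute 3 - 2 = 1
1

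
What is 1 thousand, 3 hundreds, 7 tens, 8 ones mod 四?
Convert 1 thousand, 3 hundreds, 7 tens, 8 ones (place-value notation) → 1×1000 + 3×100 + 7×10 + 8 = 1378 (decimal)
Convert 四 (Chinese numeral) → 4 (decimal)
Compute 1378 mod 4 = 2
2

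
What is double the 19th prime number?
The 19th prime number = 67
Compute 67 × 2 = 134
134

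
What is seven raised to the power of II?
Convert seven (English words) → 7 (decimal)
Convert II (Roman numeral) → 1 + 1 = 2 (decimal)
Compute 7 ^ 2 = 49
49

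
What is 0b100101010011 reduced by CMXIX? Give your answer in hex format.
Convert 0b100101010011 (binary) → 2048 + 256 + 64 + 16 + 2 + 1 = 2387 (decimal)
Convert CMXIX (Roman numeral) → 900 + 10 + 9 = 919 (decimal)
Compute 2387 - 919 = 1468
Convert 1468 (decimal) → 1468 = 5×256 + 11×16 + 12 → 0x5BC (hexadecimal)
0x5BC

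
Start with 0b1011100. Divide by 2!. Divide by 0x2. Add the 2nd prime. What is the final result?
Convert 0b1011100 (binary) → 64 + 16 + 8 + 4 = 92 (decimal)
Start: 92
Convert 2! (factorial) → 2 (decimal)
92 ÷ 2 = 46
Convert 0x2 (hexadecimal) → 2 (decimal)
46 ÷ 2 = 23
Convert the 2nd prime (prime index) → 3 (decimal)
23 + 3 = 26
26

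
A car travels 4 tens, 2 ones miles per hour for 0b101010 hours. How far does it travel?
Convert 4 tens, 2 ones (place-value notation) → 4×10 + 2 = 42 (decimal)
Convert 0b101010 (binary) → 32 + 8 + 2 = 42 (decimal)
Compute 42 × 42 = 1764
1764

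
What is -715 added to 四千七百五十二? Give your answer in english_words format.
Convert 四千七百五十二 (Chinese numeral) → 4×1000 + 7×100 + 5×10 + 2 = 4752 (decimal)
Compute -715 + 4752 = 4037
Convert 4037 (decimal) → 4037 = 4×1000 + 37 → four thousand thirty-seven (English words)
four thousand thirty-seven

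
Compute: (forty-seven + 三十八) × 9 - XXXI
Convert forty-seven (English words) → 47 (decimal)
Convert 三十八 (Chinese numeral) → 3×10 + 8 = 38 (decimal)
Convert XXXI (Roman numeral) → 10 + 10 + 10 + 1 = 31 (decimal)
Expression in decimal: (47 + 38) × 9 - 31
Parentheses first: 47 + 38 = 85
Multiply: 85 × 9 = 765
Subtract: 765 - 31 = 734
734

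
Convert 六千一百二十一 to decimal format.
Convert 六千一百二十一 (Chinese numeral) → 6×1000 + 1×100 + 2×10 + 1 = 6121 (decimal)
6121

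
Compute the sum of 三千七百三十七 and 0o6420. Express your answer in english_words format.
Convert 三千七百三十七 (Chinese numeral) → 3×1000 + 7×100 + 3×10 + 7 = 3737 (decimal)
Convert 0o6420 (octal) → 6×512 + 4×64 + 2×8 = 3344 (decimal)
Compute 3737 + 3344 = 7081
Convert 7081 (decimal) → 7081 = 7×1000 + 81 → seven thousand eighty-one (English words)
seven thousand eighty-one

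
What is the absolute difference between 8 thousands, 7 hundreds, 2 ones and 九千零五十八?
Convert 8 thousands, 7 hundreds, 2 ones (place-value notation) → 8×1000 + 7×100 + 2 = 8702 (decimal)
Convert 九千零五十八 (Chinese numeral) → 9×1000 + 5×10 + 8 = 9058 (decimal)
Compute |8702 - 9058| = 356
356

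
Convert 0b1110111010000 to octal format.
Convert 0b1110111010000 (binary) → 4096 + 2048 + 1024 + 256 + 128 + 64 + 16 = 7632 (decimal)
Convert 7632 (decimal) → 7632 = 1×4096 + 6×512 + 7×64 + 2×8 → 0o16720 (octal)
0o16720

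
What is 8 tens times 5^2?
Convert 8 tens (place-value notation) → 8×10 = 80 (decimal)
Convert 5^2 (power) → 25 (decimal)
Compute 80 × 25 = 2000
2000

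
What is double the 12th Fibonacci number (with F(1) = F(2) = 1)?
The 12th Fibonacci number (with F(1) = F(2) = 1): 1, 1, 2, 3, 5, 8, 13, 21, 34, 55, 89, 144 → 144
Compute 144 × 2 = 288
288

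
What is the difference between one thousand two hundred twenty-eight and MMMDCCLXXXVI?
Convert one thousand two hundred twenty-eight (English words) → 1×1000 + 2×100 + 28 = 1228 (decimal)
Convert MMMDCCLXXXVI (Roman numeral) → 1000 + 1000 + 1000 + 500 + 100 + 100 + 50 + 10 + 10 + 10 + 5 + 1 = 3786 (decimal)
Difference: |1228 - 3786| = 2558
2558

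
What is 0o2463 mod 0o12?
Convert 0o2463 (octal) → 2×512 + 4×64 + 6×8 + 3 = 1331 (decimal)
Convert 0o12 (octal) → 1×8 + 2 = 10 (decimal)
Compute 1331 mod 10 = 1
1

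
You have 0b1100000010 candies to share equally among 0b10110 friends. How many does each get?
Convert 0b1100000010 (binary) → 512 + 256 + 2 = 770 (decimal)
Convert 0b10110 (binary) → 16 + 4 + 2 = 22 (decimal)
Compute 770 ÷ 22 = 35
35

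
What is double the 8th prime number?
The 8th prime number = 19
Compute 19 × 2 = 38
38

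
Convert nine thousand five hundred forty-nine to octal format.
Convert nine thousand five hundred forty-nine (English words) → 9×1000 + 5×100 + 49 = 9549 (decimal)
Convert 9549 (decimal) → 9549 = 2×4096 + 2×512 + 5×64 + 1×8 + 5 → 0o22515 (octal)
0o22515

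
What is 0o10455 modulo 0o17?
Convert 0o10455 (octal) → 1×4096 + 4×64 + 5×8 + 5 = 4397 (decimal)
Convert 0o17 (octal) → 1×8 + 7 = 15 (decimal)
Compute 4397 mod 15 = 2
2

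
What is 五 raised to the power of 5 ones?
Convert 五 (Chinese numeral) → 5 (decimal)
Convert 5 ones (place-value notation) → 5 (decimal)
Compute 5 ^ 5 = 3125
3125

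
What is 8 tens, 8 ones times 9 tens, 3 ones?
Convert 8 tens, 8 ones (place-value notation) → 8×10 + 8 = 88 (decimal)
Convert 9 tens, 3 ones (place-value notation) → 9×10 + 3 = 93 (decimal)
Compute 88 × 93 = 8184
8184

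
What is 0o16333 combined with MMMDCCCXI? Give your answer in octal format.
Convert 0o16333 (octal) → 1×4096 + 6×512 + 3×64 + 3×8 + 3 = 7387 (decimal)
Convert MMMDCCCXI (Roman numeral) → 1000 + 1000 + 1000 + 500 + 100 + 100 + 100 + 10 + 1 = 3811 (decimal)
Compute 7387 + 3811 = 11198
Convert 11198 (decimal) → 11198 = 2×4096 + 5×512 + 6×64 + 7×8 + 6 → 0o25676 (octal)
0o25676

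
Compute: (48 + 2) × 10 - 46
Parentheses first: 48 + 2 = 50
Multiply: 50 × 10 = 500
Subtract: 500 - 46 = 454
454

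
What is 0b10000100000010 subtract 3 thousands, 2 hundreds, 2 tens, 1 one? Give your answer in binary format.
Convert 0b10000100000010 (binary) → 8192 + 256 + 2 = 8450 (decimal)
Convert 3 thousands, 2 hundreds, 2 tens, 1 one (place-value notation) → 3×1000 + 2×100 + 2×10 + 1 = 3221 (decimal)
Compute 8450 - 3221 = 5229
Convert 5229 (decimal) → 5229 = 4096 + 1024 + 64 + 32 + 8 + 4 + 1 → 0b1010001101101 (binary)
0b1010001101101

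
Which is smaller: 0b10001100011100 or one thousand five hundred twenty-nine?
Convert 0b10001100011100 (binary) → 8192 + 512 + 256 + 16 + 8 + 4 = 8988 (decimal)
Convert one thousand five hundred twenty-nine (English words) → 1×1000 + 5×100 + 29 = 1529 (decimal)
Compare 8988 vs 1529: smaller = 1529
1529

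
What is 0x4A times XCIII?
Convert 0x4A (hexadecimal) → 4×16 + 10 = 74 (decimal)
Convert XCIII (Roman numeral) → 90 + 1 + 1 + 1 = 93 (decimal)
Compute 74 × 93 = 6882
6882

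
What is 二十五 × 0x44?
Convert 二十五 (Chinese numeral) → 2×10 + 5 = 25 (decimal)
Convert 0x44 (hexadecimal) → 4×16 + 4 = 68 (decimal)
Compute 25 × 68 = 1700
1700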